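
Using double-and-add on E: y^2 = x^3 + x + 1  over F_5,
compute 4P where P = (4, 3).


k = 4 = 100_2 (binary, LSB first: 001)
Double-and-add from P = (4, 3):
  bit 0 = 0: acc unchanged = O
  bit 1 = 0: acc unchanged = O
  bit 2 = 1: acc = O + (0, 1) = (0, 1)

4P = (0, 1)


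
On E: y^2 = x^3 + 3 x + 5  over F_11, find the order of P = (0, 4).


Compute successive multiples of P until we hit O:
  1P = (0, 4)
  2P = (1, 8)
  3P = (4, 2)
  4P = (10, 1)
  5P = (10, 10)
  6P = (4, 9)
  7P = (1, 3)
  8P = (0, 7)
  ... (continuing to 9P)
  9P = O

ord(P) = 9


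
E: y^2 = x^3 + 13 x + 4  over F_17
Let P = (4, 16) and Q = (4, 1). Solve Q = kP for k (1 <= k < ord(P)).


Enumerate multiples of P until we hit Q = (4, 1):
  1P = (4, 16)
  2P = (0, 15)
  3P = (12, 16)
  4P = (1, 1)
  5P = (3, 6)
  6P = (8, 12)
  7P = (6, 3)
  8P = (11, 4)
  9P = (15, 15)
  10P = (7, 9)
  11P = (2, 2)
  12P = (9, 0)
  13P = (2, 15)
  14P = (7, 8)
  15P = (15, 2)
  16P = (11, 13)
  17P = (6, 14)
  18P = (8, 5)
  19P = (3, 11)
  20P = (1, 16)
  21P = (12, 1)
  22P = (0, 2)
  23P = (4, 1)
Match found at i = 23.

k = 23


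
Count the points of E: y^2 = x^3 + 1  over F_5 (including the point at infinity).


For each x in F_5, count y with y^2 = x^3 + 0 x + 1 mod 5:
  x = 0: RHS = 1, y in [1, 4]  -> 2 point(s)
  x = 2: RHS = 4, y in [2, 3]  -> 2 point(s)
  x = 4: RHS = 0, y in [0]  -> 1 point(s)
Affine points: 5. Add the point at infinity: total = 6.

#E(F_5) = 6


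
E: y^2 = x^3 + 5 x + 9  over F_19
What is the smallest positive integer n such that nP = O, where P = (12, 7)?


Compute successive multiples of P until we hit O:
  1P = (12, 7)
  2P = (14, 12)
  3P = (4, 13)
  4P = (0, 3)
  5P = (5, 8)
  6P = (9, 17)
  7P = (7, 8)
  8P = (16, 9)
  ... (continuing to 19P)
  19P = O

ord(P) = 19


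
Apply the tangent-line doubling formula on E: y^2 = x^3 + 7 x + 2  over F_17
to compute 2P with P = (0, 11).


Doubling: s = (3 x1^2 + a) / (2 y1)
s = (3*0^2 + 7) / (2*11) mod 17 = 15
x3 = s^2 - 2 x1 mod 17 = 15^2 - 2*0 = 4
y3 = s (x1 - x3) - y1 mod 17 = 15 * (0 - 4) - 11 = 14

2P = (4, 14)


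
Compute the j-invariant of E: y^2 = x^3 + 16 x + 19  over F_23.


Delta = -16(4 a^3 + 27 b^2) mod 23 = 21
-1728 * (4 a)^3 = -1728 * (4*16)^3 mod 23 = 7
j = 7 * 21^(-1) mod 23 = 8

j = 8 (mod 23)


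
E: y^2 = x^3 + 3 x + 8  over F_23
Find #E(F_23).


For each x in F_23, count y with y^2 = x^3 + 3 x + 8 mod 23:
  x = 0: RHS = 8, y in [10, 13]  -> 2 point(s)
  x = 1: RHS = 12, y in [9, 14]  -> 2 point(s)
  x = 6: RHS = 12, y in [9, 14]  -> 2 point(s)
  x = 7: RHS = 4, y in [2, 21]  -> 2 point(s)
  x = 10: RHS = 3, y in [7, 16]  -> 2 point(s)
  x = 12: RHS = 1, y in [1, 22]  -> 2 point(s)
  x = 13: RHS = 13, y in [6, 17]  -> 2 point(s)
  x = 15: RHS = 1, y in [1, 22]  -> 2 point(s)
  x = 16: RHS = 12, y in [9, 14]  -> 2 point(s)
  x = 17: RHS = 4, y in [2, 21]  -> 2 point(s)
  x = 18: RHS = 6, y in [11, 12]  -> 2 point(s)
  x = 19: RHS = 1, y in [1, 22]  -> 2 point(s)
  x = 20: RHS = 18, y in [8, 15]  -> 2 point(s)
  x = 22: RHS = 4, y in [2, 21]  -> 2 point(s)
Affine points: 28. Add the point at infinity: total = 29.

#E(F_23) = 29


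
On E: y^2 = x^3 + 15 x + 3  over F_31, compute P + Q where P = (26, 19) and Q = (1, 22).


P != Q, so use the chord formula.
s = (y2 - y1) / (x2 - x1) = (3) / (6) mod 31 = 16
x3 = s^2 - x1 - x2 mod 31 = 16^2 - 26 - 1 = 12
y3 = s (x1 - x3) - y1 mod 31 = 16 * (26 - 12) - 19 = 19

P + Q = (12, 19)


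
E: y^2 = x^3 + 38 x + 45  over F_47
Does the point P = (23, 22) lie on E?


Check whether y^2 = x^3 + 38 x + 45 (mod 47) for (x, y) = (23, 22).
LHS: y^2 = 22^2 mod 47 = 14
RHS: x^3 + 38 x + 45 = 23^3 + 38*23 + 45 mod 47 = 20
LHS != RHS

No, not on the curve


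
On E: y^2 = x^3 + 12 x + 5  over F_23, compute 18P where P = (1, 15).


k = 18 = 10010_2 (binary, LSB first: 01001)
Double-and-add from P = (1, 15):
  bit 0 = 0: acc unchanged = O
  bit 1 = 1: acc = O + (4, 18) = (4, 18)
  bit 2 = 0: acc unchanged = (4, 18)
  bit 3 = 0: acc unchanged = (4, 18)
  bit 4 = 1: acc = (4, 18) + (19, 10) = (1, 8)

18P = (1, 8)


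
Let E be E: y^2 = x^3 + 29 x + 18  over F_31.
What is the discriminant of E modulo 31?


4 a^3 + 27 b^2 = 4*29^3 + 27*18^2 = 97556 + 8748 = 106304
Delta = -16 * (106304) = -1700864
Delta mod 31 = 13

Delta = 13 (mod 31)


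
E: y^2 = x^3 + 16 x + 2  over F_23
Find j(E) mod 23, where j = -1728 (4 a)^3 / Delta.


Delta = -16(4 a^3 + 27 b^2) mod 23 = 7
-1728 * (4 a)^3 = -1728 * (4*16)^3 mod 23 = 7
j = 7 * 7^(-1) mod 23 = 1

j = 1 (mod 23)


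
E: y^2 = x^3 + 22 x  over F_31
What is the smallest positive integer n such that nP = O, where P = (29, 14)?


Compute successive multiples of P until we hit O:
  1P = (29, 14)
  2P = (5, 24)
  3P = (6, 10)
  4P = (4, 20)
  5P = (30, 16)
  6P = (7, 30)
  7P = (15, 4)
  8P = (28, 0)
  ... (continuing to 16P)
  16P = O

ord(P) = 16


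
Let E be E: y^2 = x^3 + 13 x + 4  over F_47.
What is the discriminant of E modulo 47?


4 a^3 + 27 b^2 = 4*13^3 + 27*4^2 = 8788 + 432 = 9220
Delta = -16 * (9220) = -147520
Delta mod 47 = 13

Delta = 13 (mod 47)


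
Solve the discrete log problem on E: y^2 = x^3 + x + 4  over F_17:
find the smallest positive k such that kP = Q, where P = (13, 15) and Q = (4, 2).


Enumerate multiples of P until we hit Q = (4, 2):
  1P = (13, 15)
  2P = (4, 15)
  3P = (0, 2)
  4P = (5, 10)
  5P = (14, 12)
  6P = (16, 11)
  7P = (3, 0)
  8P = (16, 6)
  9P = (14, 5)
  10P = (5, 7)
  11P = (0, 15)
  12P = (4, 2)
Match found at i = 12.

k = 12


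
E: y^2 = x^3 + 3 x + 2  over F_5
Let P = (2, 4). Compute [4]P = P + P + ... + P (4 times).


k = 4 = 100_2 (binary, LSB first: 001)
Double-and-add from P = (2, 4):
  bit 0 = 0: acc unchanged = O
  bit 1 = 0: acc unchanged = O
  bit 2 = 1: acc = O + (2, 1) = (2, 1)

4P = (2, 1)


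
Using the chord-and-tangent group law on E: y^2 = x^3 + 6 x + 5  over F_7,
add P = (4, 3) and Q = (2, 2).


P != Q, so use the chord formula.
s = (y2 - y1) / (x2 - x1) = (6) / (5) mod 7 = 4
x3 = s^2 - x1 - x2 mod 7 = 4^2 - 4 - 2 = 3
y3 = s (x1 - x3) - y1 mod 7 = 4 * (4 - 3) - 3 = 1

P + Q = (3, 1)


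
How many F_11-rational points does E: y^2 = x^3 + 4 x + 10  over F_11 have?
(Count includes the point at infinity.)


For each x in F_11, count y with y^2 = x^3 + 4 x + 10 mod 11:
  x = 1: RHS = 4, y in [2, 9]  -> 2 point(s)
  x = 2: RHS = 4, y in [2, 9]  -> 2 point(s)
  x = 3: RHS = 5, y in [4, 7]  -> 2 point(s)
  x = 5: RHS = 1, y in [1, 10]  -> 2 point(s)
  x = 8: RHS = 4, y in [2, 9]  -> 2 point(s)
  x = 9: RHS = 5, y in [4, 7]  -> 2 point(s)
  x = 10: RHS = 5, y in [4, 7]  -> 2 point(s)
Affine points: 14. Add the point at infinity: total = 15.

#E(F_11) = 15


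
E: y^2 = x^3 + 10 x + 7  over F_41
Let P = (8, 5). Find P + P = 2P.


Doubling: s = (3 x1^2 + a) / (2 y1)
s = (3*8^2 + 10) / (2*5) mod 41 = 12
x3 = s^2 - 2 x1 mod 41 = 12^2 - 2*8 = 5
y3 = s (x1 - x3) - y1 mod 41 = 12 * (8 - 5) - 5 = 31

2P = (5, 31)


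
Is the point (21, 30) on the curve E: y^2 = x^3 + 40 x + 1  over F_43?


Check whether y^2 = x^3 + 40 x + 1 (mod 43) for (x, y) = (21, 30).
LHS: y^2 = 30^2 mod 43 = 40
RHS: x^3 + 40 x + 1 = 21^3 + 40*21 + 1 mod 43 = 40
LHS = RHS

Yes, on the curve


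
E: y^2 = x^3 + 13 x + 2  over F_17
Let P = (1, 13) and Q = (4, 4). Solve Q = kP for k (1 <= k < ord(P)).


Enumerate multiples of P until we hit Q = (4, 4):
  1P = (1, 13)
  2P = (2, 6)
  3P = (12, 13)
  4P = (4, 4)
Match found at i = 4.

k = 4


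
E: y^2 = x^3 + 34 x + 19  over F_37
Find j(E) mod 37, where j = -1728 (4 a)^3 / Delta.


Delta = -16(4 a^3 + 27 b^2) mod 37 = 29
-1728 * (4 a)^3 = -1728 * (4*34)^3 mod 37 = 10
j = 10 * 29^(-1) mod 37 = 8

j = 8 (mod 37)


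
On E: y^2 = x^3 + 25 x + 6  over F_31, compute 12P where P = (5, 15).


k = 12 = 1100_2 (binary, LSB first: 0011)
Double-and-add from P = (5, 15):
  bit 0 = 0: acc unchanged = O
  bit 1 = 0: acc unchanged = O
  bit 2 = 1: acc = O + (15, 25) = (15, 25)
  bit 3 = 1: acc = (15, 25) + (11, 0) = (15, 6)

12P = (15, 6)


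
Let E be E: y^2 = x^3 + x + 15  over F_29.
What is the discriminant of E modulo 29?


4 a^3 + 27 b^2 = 4*1^3 + 27*15^2 = 4 + 6075 = 6079
Delta = -16 * (6079) = -97264
Delta mod 29 = 2

Delta = 2 (mod 29)


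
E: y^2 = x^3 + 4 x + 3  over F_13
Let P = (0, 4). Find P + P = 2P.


Doubling: s = (3 x1^2 + a) / (2 y1)
s = (3*0^2 + 4) / (2*4) mod 13 = 7
x3 = s^2 - 2 x1 mod 13 = 7^2 - 2*0 = 10
y3 = s (x1 - x3) - y1 mod 13 = 7 * (0 - 10) - 4 = 4

2P = (10, 4)


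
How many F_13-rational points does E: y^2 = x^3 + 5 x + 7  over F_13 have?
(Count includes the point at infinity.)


For each x in F_13, count y with y^2 = x^3 + 5 x + 7 mod 13:
  x = 1: RHS = 0, y in [0]  -> 1 point(s)
  x = 2: RHS = 12, y in [5, 8]  -> 2 point(s)
  x = 3: RHS = 10, y in [6, 7]  -> 2 point(s)
  x = 4: RHS = 0, y in [0]  -> 1 point(s)
  x = 5: RHS = 1, y in [1, 12]  -> 2 point(s)
  x = 8: RHS = 0, y in [0]  -> 1 point(s)
  x = 9: RHS = 1, y in [1, 12]  -> 2 point(s)
  x = 10: RHS = 4, y in [2, 11]  -> 2 point(s)
  x = 12: RHS = 1, y in [1, 12]  -> 2 point(s)
Affine points: 15. Add the point at infinity: total = 16.

#E(F_13) = 16


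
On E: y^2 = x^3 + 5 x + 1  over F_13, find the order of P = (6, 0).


Compute successive multiples of P until we hit O:
  1P = (6, 0)
  2P = O

ord(P) = 2


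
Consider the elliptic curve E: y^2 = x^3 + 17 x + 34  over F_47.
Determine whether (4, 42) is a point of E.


Check whether y^2 = x^3 + 17 x + 34 (mod 47) for (x, y) = (4, 42).
LHS: y^2 = 42^2 mod 47 = 25
RHS: x^3 + 17 x + 34 = 4^3 + 17*4 + 34 mod 47 = 25
LHS = RHS

Yes, on the curve


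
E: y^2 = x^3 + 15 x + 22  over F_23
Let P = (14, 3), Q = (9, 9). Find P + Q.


P != Q, so use the chord formula.
s = (y2 - y1) / (x2 - x1) = (6) / (18) mod 23 = 8
x3 = s^2 - x1 - x2 mod 23 = 8^2 - 14 - 9 = 18
y3 = s (x1 - x3) - y1 mod 23 = 8 * (14 - 18) - 3 = 11

P + Q = (18, 11)


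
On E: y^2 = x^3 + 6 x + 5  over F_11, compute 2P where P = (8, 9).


Doubling: s = (3 x1^2 + a) / (2 y1)
s = (3*8^2 + 6) / (2*9) mod 11 = 0
x3 = s^2 - 2 x1 mod 11 = 0^2 - 2*8 = 6
y3 = s (x1 - x3) - y1 mod 11 = 0 * (8 - 6) - 9 = 2

2P = (6, 2)


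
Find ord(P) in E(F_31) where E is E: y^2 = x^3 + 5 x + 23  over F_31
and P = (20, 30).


Compute successive multiples of P until we hit O:
  1P = (20, 30)
  2P = (26, 20)
  3P = (5, 7)
  4P = (14, 4)
  5P = (2, 17)
  6P = (10, 22)
  7P = (19, 8)
  8P = (11, 13)
  ... (continuing to 29P)
  29P = O

ord(P) = 29


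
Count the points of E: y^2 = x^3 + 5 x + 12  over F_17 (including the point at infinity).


For each x in F_17, count y with y^2 = x^3 + 5 x + 12 mod 17:
  x = 1: RHS = 1, y in [1, 16]  -> 2 point(s)
  x = 2: RHS = 13, y in [8, 9]  -> 2 point(s)
  x = 5: RHS = 9, y in [3, 14]  -> 2 point(s)
  x = 7: RHS = 16, y in [4, 13]  -> 2 point(s)
  x = 9: RHS = 4, y in [2, 15]  -> 2 point(s)
  x = 10: RHS = 8, y in [5, 12]  -> 2 point(s)
  x = 11: RHS = 4, y in [2, 15]  -> 2 point(s)
  x = 12: RHS = 15, y in [7, 10]  -> 2 point(s)
  x = 13: RHS = 13, y in [8, 9]  -> 2 point(s)
  x = 14: RHS = 4, y in [2, 15]  -> 2 point(s)
Affine points: 20. Add the point at infinity: total = 21.

#E(F_17) = 21


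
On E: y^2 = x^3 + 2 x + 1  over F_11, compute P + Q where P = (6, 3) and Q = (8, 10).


P != Q, so use the chord formula.
s = (y2 - y1) / (x2 - x1) = (7) / (2) mod 11 = 9
x3 = s^2 - x1 - x2 mod 11 = 9^2 - 6 - 8 = 1
y3 = s (x1 - x3) - y1 mod 11 = 9 * (6 - 1) - 3 = 9

P + Q = (1, 9)


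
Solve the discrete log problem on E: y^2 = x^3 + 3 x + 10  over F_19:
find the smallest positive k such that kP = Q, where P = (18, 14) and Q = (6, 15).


Enumerate multiples of P until we hit Q = (6, 15):
  1P = (18, 14)
  2P = (13, 2)
  3P = (12, 8)
  4P = (9, 14)
  5P = (11, 5)
  6P = (6, 15)
Match found at i = 6.

k = 6


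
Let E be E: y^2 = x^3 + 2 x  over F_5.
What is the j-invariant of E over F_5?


Delta = -16(4 a^3 + 27 b^2) mod 5 = 3
-1728 * (4 a)^3 = -1728 * (4*2)^3 mod 5 = 4
j = 4 * 3^(-1) mod 5 = 3

j = 3 (mod 5)


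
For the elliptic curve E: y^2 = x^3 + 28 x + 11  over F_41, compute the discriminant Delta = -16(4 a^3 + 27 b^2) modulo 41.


4 a^3 + 27 b^2 = 4*28^3 + 27*11^2 = 87808 + 3267 = 91075
Delta = -16 * (91075) = -1457200
Delta mod 41 = 22

Delta = 22 (mod 41)


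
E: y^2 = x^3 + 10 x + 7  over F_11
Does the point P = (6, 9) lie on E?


Check whether y^2 = x^3 + 10 x + 7 (mod 11) for (x, y) = (6, 9).
LHS: y^2 = 9^2 mod 11 = 4
RHS: x^3 + 10 x + 7 = 6^3 + 10*6 + 7 mod 11 = 8
LHS != RHS

No, not on the curve


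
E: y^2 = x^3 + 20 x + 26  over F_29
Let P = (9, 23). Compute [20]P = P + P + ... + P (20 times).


k = 20 = 10100_2 (binary, LSB first: 00101)
Double-and-add from P = (9, 23):
  bit 0 = 0: acc unchanged = O
  bit 1 = 0: acc unchanged = O
  bit 2 = 1: acc = O + (28, 11) = (28, 11)
  bit 3 = 0: acc unchanged = (28, 11)
  bit 4 = 1: acc = (28, 11) + (24, 27) = (22, 23)

20P = (22, 23)


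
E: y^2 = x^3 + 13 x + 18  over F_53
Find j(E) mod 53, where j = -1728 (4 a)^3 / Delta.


Delta = -16(4 a^3 + 27 b^2) mod 53 = 6
-1728 * (4 a)^3 = -1728 * (4*13)^3 mod 53 = 32
j = 32 * 6^(-1) mod 53 = 23

j = 23 (mod 53)


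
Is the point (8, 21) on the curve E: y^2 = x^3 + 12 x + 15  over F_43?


Check whether y^2 = x^3 + 12 x + 15 (mod 43) for (x, y) = (8, 21).
LHS: y^2 = 21^2 mod 43 = 11
RHS: x^3 + 12 x + 15 = 8^3 + 12*8 + 15 mod 43 = 21
LHS != RHS

No, not on the curve


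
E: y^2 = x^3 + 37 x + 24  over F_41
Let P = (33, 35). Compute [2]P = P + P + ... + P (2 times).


k = 2 = 10_2 (binary, LSB first: 01)
Double-and-add from P = (33, 35):
  bit 0 = 0: acc unchanged = O
  bit 1 = 1: acc = O + (20, 21) = (20, 21)

2P = (20, 21)


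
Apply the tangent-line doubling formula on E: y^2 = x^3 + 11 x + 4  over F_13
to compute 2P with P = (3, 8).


Doubling: s = (3 x1^2 + a) / (2 y1)
s = (3*3^2 + 11) / (2*8) mod 13 = 4
x3 = s^2 - 2 x1 mod 13 = 4^2 - 2*3 = 10
y3 = s (x1 - x3) - y1 mod 13 = 4 * (3 - 10) - 8 = 3

2P = (10, 3)


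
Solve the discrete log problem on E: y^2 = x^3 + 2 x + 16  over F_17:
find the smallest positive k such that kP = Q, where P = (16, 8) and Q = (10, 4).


Enumerate multiples of P until we hit Q = (10, 4):
  1P = (16, 8)
  2P = (10, 13)
  3P = (12, 0)
  4P = (10, 4)
Match found at i = 4.

k = 4


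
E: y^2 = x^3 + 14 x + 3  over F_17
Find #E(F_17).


For each x in F_17, count y with y^2 = x^3 + 14 x + 3 mod 17:
  x = 1: RHS = 1, y in [1, 16]  -> 2 point(s)
  x = 3: RHS = 4, y in [2, 15]  -> 2 point(s)
  x = 4: RHS = 4, y in [2, 15]  -> 2 point(s)
  x = 7: RHS = 2, y in [6, 11]  -> 2 point(s)
  x = 8: RHS = 15, y in [7, 10]  -> 2 point(s)
  x = 9: RHS = 8, y in [5, 12]  -> 2 point(s)
  x = 10: RHS = 4, y in [2, 15]  -> 2 point(s)
  x = 11: RHS = 9, y in [3, 14]  -> 2 point(s)
  x = 13: RHS = 2, y in [6, 11]  -> 2 point(s)
  x = 14: RHS = 2, y in [6, 11]  -> 2 point(s)
  x = 15: RHS = 1, y in [1, 16]  -> 2 point(s)
Affine points: 22. Add the point at infinity: total = 23.

#E(F_17) = 23


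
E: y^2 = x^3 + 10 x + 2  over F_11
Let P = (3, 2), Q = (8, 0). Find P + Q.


P != Q, so use the chord formula.
s = (y2 - y1) / (x2 - x1) = (9) / (5) mod 11 = 4
x3 = s^2 - x1 - x2 mod 11 = 4^2 - 3 - 8 = 5
y3 = s (x1 - x3) - y1 mod 11 = 4 * (3 - 5) - 2 = 1

P + Q = (5, 1)


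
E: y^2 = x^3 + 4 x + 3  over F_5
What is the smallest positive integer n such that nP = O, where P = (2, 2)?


Compute successive multiples of P until we hit O:
  1P = (2, 2)
  2P = (2, 3)
  3P = O

ord(P) = 3


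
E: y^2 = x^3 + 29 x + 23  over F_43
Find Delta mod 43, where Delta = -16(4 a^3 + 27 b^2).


4 a^3 + 27 b^2 = 4*29^3 + 27*23^2 = 97556 + 14283 = 111839
Delta = -16 * (111839) = -1789424
Delta mod 43 = 21

Delta = 21 (mod 43)


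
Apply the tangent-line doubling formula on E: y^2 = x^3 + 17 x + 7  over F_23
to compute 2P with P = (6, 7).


Doubling: s = (3 x1^2 + a) / (2 y1)
s = (3*6^2 + 17) / (2*7) mod 23 = 4
x3 = s^2 - 2 x1 mod 23 = 4^2 - 2*6 = 4
y3 = s (x1 - x3) - y1 mod 23 = 4 * (6 - 4) - 7 = 1

2P = (4, 1)


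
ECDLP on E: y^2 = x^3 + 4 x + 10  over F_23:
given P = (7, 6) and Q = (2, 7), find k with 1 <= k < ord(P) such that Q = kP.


Enumerate multiples of P until we hit Q = (2, 7):
  1P = (7, 6)
  2P = (18, 7)
  3P = (2, 7)
Match found at i = 3.

k = 3


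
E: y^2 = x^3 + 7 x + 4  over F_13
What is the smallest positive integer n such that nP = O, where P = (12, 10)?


Compute successive multiples of P until we hit O:
  1P = (12, 10)
  2P = (12, 3)
  3P = O

ord(P) = 3


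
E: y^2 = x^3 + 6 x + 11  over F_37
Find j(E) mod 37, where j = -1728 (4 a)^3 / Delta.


Delta = -16(4 a^3 + 27 b^2) mod 37 = 23
-1728 * (4 a)^3 = -1728 * (4*6)^3 mod 37 = 31
j = 31 * 23^(-1) mod 37 = 11

j = 11 (mod 37)


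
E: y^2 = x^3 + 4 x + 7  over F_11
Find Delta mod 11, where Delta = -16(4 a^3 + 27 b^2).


4 a^3 + 27 b^2 = 4*4^3 + 27*7^2 = 256 + 1323 = 1579
Delta = -16 * (1579) = -25264
Delta mod 11 = 3

Delta = 3 (mod 11)


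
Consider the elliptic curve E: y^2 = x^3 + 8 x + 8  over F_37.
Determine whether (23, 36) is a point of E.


Check whether y^2 = x^3 + 8 x + 8 (mod 37) for (x, y) = (23, 36).
LHS: y^2 = 36^2 mod 37 = 1
RHS: x^3 + 8 x + 8 = 23^3 + 8*23 + 8 mod 37 = 1
LHS = RHS

Yes, on the curve


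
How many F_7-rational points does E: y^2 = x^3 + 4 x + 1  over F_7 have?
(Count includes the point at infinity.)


For each x in F_7, count y with y^2 = x^3 + 4 x + 1 mod 7:
  x = 0: RHS = 1, y in [1, 6]  -> 2 point(s)
  x = 4: RHS = 4, y in [2, 5]  -> 2 point(s)
Affine points: 4. Add the point at infinity: total = 5.

#E(F_7) = 5


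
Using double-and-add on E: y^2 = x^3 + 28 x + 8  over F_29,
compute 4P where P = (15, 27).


k = 4 = 100_2 (binary, LSB first: 001)
Double-and-add from P = (15, 27):
  bit 0 = 0: acc unchanged = O
  bit 1 = 0: acc unchanged = O
  bit 2 = 1: acc = O + (18, 14) = (18, 14)

4P = (18, 14)


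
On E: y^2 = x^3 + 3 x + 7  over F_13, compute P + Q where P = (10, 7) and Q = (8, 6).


P != Q, so use the chord formula.
s = (y2 - y1) / (x2 - x1) = (12) / (11) mod 13 = 7
x3 = s^2 - x1 - x2 mod 13 = 7^2 - 10 - 8 = 5
y3 = s (x1 - x3) - y1 mod 13 = 7 * (10 - 5) - 7 = 2

P + Q = (5, 2)


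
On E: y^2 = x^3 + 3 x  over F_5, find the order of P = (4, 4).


Compute successive multiples of P until we hit O:
  1P = (4, 4)
  2P = (1, 2)
  3P = (1, 3)
  4P = (4, 1)
  5P = O

ord(P) = 5


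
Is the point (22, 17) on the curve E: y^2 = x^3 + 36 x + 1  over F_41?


Check whether y^2 = x^3 + 36 x + 1 (mod 41) for (x, y) = (22, 17).
LHS: y^2 = 17^2 mod 41 = 2
RHS: x^3 + 36 x + 1 = 22^3 + 36*22 + 1 mod 41 = 2
LHS = RHS

Yes, on the curve


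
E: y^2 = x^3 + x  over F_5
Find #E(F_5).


For each x in F_5, count y with y^2 = x^3 + 1 x + 0 mod 5:
  x = 0: RHS = 0, y in [0]  -> 1 point(s)
  x = 2: RHS = 0, y in [0]  -> 1 point(s)
  x = 3: RHS = 0, y in [0]  -> 1 point(s)
Affine points: 3. Add the point at infinity: total = 4.

#E(F_5) = 4


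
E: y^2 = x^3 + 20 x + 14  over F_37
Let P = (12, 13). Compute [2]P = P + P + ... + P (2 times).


k = 2 = 10_2 (binary, LSB first: 01)
Double-and-add from P = (12, 13):
  bit 0 = 0: acc unchanged = O
  bit 1 = 1: acc = O + (12, 24) = (12, 24)

2P = (12, 24)


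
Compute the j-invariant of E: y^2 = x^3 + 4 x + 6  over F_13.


Delta = -16(4 a^3 + 27 b^2) mod 13 = 8
-1728 * (4 a)^3 = -1728 * (4*4)^3 mod 13 = 1
j = 1 * 8^(-1) mod 13 = 5

j = 5 (mod 13)


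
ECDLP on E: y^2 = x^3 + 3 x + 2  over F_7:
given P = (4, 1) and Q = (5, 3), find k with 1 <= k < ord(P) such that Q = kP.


Enumerate multiples of P until we hit Q = (5, 3):
  1P = (4, 1)
  2P = (0, 3)
  3P = (5, 3)
Match found at i = 3.

k = 3


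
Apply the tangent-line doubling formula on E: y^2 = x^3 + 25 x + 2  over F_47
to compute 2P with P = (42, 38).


Doubling: s = (3 x1^2 + a) / (2 y1)
s = (3*42^2 + 25) / (2*38) mod 47 = 31
x3 = s^2 - 2 x1 mod 47 = 31^2 - 2*42 = 31
y3 = s (x1 - x3) - y1 mod 47 = 31 * (42 - 31) - 38 = 21

2P = (31, 21)


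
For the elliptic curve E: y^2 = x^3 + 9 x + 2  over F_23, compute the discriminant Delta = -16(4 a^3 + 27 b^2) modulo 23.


4 a^3 + 27 b^2 = 4*9^3 + 27*2^2 = 2916 + 108 = 3024
Delta = -16 * (3024) = -48384
Delta mod 23 = 8

Delta = 8 (mod 23)


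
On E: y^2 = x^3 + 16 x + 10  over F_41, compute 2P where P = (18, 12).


Doubling: s = (3 x1^2 + a) / (2 y1)
s = (3*18^2 + 16) / (2*12) mod 41 = 7
x3 = s^2 - 2 x1 mod 41 = 7^2 - 2*18 = 13
y3 = s (x1 - x3) - y1 mod 41 = 7 * (18 - 13) - 12 = 23

2P = (13, 23)


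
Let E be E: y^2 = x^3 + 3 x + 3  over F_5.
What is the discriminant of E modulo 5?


4 a^3 + 27 b^2 = 4*3^3 + 27*3^2 = 108 + 243 = 351
Delta = -16 * (351) = -5616
Delta mod 5 = 4

Delta = 4 (mod 5)


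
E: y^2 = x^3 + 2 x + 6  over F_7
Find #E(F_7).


For each x in F_7, count y with y^2 = x^3 + 2 x + 6 mod 7:
  x = 1: RHS = 2, y in [3, 4]  -> 2 point(s)
  x = 2: RHS = 4, y in [2, 5]  -> 2 point(s)
  x = 3: RHS = 4, y in [2, 5]  -> 2 point(s)
  x = 4: RHS = 1, y in [1, 6]  -> 2 point(s)
  x = 5: RHS = 1, y in [1, 6]  -> 2 point(s)
Affine points: 10. Add the point at infinity: total = 11.

#E(F_7) = 11


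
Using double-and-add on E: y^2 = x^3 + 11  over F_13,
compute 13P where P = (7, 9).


k = 13 = 1101_2 (binary, LSB first: 1011)
Double-and-add from P = (7, 9):
  bit 0 = 1: acc = O + (7, 9) = (7, 9)
  bit 1 = 0: acc unchanged = (7, 9)
  bit 2 = 1: acc = (7, 9) + (4, 6) = (3, 8)
  bit 3 = 1: acc = (3, 8) + (8, 4) = (12, 7)

13P = (12, 7)


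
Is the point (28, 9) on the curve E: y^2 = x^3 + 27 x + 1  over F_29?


Check whether y^2 = x^3 + 27 x + 1 (mod 29) for (x, y) = (28, 9).
LHS: y^2 = 9^2 mod 29 = 23
RHS: x^3 + 27 x + 1 = 28^3 + 27*28 + 1 mod 29 = 2
LHS != RHS

No, not on the curve


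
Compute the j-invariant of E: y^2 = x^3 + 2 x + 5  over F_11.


Delta = -16(4 a^3 + 27 b^2) mod 11 = 7
-1728 * (4 a)^3 = -1728 * (4*2)^3 mod 11 = 5
j = 5 * 7^(-1) mod 11 = 7

j = 7 (mod 11)


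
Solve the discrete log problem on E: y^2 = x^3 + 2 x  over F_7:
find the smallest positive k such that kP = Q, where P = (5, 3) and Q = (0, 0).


Enumerate multiples of P until we hit Q = (0, 0):
  1P = (5, 3)
  2P = (4, 4)
  3P = (6, 5)
  4P = (0, 0)
Match found at i = 4.

k = 4


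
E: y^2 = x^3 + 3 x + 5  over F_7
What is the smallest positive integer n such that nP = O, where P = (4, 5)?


Compute successive multiples of P until we hit O:
  1P = (4, 5)
  2P = (1, 4)
  3P = (6, 6)
  4P = (6, 1)
  5P = (1, 3)
  6P = (4, 2)
  7P = O

ord(P) = 7


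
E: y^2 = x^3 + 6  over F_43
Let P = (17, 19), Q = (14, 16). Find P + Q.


P != Q, so use the chord formula.
s = (y2 - y1) / (x2 - x1) = (40) / (40) mod 43 = 1
x3 = s^2 - x1 - x2 mod 43 = 1^2 - 17 - 14 = 13
y3 = s (x1 - x3) - y1 mod 43 = 1 * (17 - 13) - 19 = 28

P + Q = (13, 28)


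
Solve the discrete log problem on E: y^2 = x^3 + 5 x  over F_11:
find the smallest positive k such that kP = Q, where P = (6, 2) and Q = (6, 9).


Enumerate multiples of P until we hit Q = (6, 9):
  1P = (6, 2)
  2P = (3, 3)
  3P = (7, 2)
  4P = (9, 9)
  5P = (10, 7)
  6P = (0, 0)
  7P = (10, 4)
  8P = (9, 2)
  9P = (7, 9)
  10P = (3, 8)
  11P = (6, 9)
Match found at i = 11.

k = 11


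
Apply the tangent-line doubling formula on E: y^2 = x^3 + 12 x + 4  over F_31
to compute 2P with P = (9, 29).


Doubling: s = (3 x1^2 + a) / (2 y1)
s = (3*9^2 + 12) / (2*29) mod 31 = 6
x3 = s^2 - 2 x1 mod 31 = 6^2 - 2*9 = 18
y3 = s (x1 - x3) - y1 mod 31 = 6 * (9 - 18) - 29 = 10

2P = (18, 10)


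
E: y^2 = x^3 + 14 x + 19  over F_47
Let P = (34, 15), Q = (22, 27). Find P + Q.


P != Q, so use the chord formula.
s = (y2 - y1) / (x2 - x1) = (12) / (35) mod 47 = 46
x3 = s^2 - x1 - x2 mod 47 = 46^2 - 34 - 22 = 39
y3 = s (x1 - x3) - y1 mod 47 = 46 * (34 - 39) - 15 = 37

P + Q = (39, 37)


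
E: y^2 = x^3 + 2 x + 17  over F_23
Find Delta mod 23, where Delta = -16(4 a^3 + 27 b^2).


4 a^3 + 27 b^2 = 4*2^3 + 27*17^2 = 32 + 7803 = 7835
Delta = -16 * (7835) = -125360
Delta mod 23 = 13

Delta = 13 (mod 23)


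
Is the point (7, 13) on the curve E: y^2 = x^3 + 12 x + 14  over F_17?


Check whether y^2 = x^3 + 12 x + 14 (mod 17) for (x, y) = (7, 13).
LHS: y^2 = 13^2 mod 17 = 16
RHS: x^3 + 12 x + 14 = 7^3 + 12*7 + 14 mod 17 = 16
LHS = RHS

Yes, on the curve


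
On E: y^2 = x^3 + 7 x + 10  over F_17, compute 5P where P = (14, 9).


k = 5 = 101_2 (binary, LSB first: 101)
Double-and-add from P = (14, 9):
  bit 0 = 1: acc = O + (14, 9) = (14, 9)
  bit 1 = 0: acc unchanged = (14, 9)
  bit 2 = 1: acc = (14, 9) + (4, 0) = (1, 1)

5P = (1, 1)


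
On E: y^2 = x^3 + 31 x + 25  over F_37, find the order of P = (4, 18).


Compute successive multiples of P until we hit O:
  1P = (4, 18)
  2P = (17, 10)
  3P = (12, 4)
  4P = (31, 20)
  5P = (5, 34)
  6P = (25, 16)
  7P = (19, 31)
  8P = (21, 24)
  ... (continuing to 43P)
  43P = O

ord(P) = 43


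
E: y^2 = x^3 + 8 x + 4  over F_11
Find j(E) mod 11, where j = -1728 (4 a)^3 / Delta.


Delta = -16(4 a^3 + 27 b^2) mod 11 = 8
-1728 * (4 a)^3 = -1728 * (4*8)^3 mod 11 = 1
j = 1 * 8^(-1) mod 11 = 7

j = 7 (mod 11)


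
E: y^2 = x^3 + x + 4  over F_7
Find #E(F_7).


For each x in F_7, count y with y^2 = x^3 + 1 x + 4 mod 7:
  x = 0: RHS = 4, y in [2, 5]  -> 2 point(s)
  x = 2: RHS = 0, y in [0]  -> 1 point(s)
  x = 4: RHS = 2, y in [3, 4]  -> 2 point(s)
  x = 5: RHS = 1, y in [1, 6]  -> 2 point(s)
  x = 6: RHS = 2, y in [3, 4]  -> 2 point(s)
Affine points: 9. Add the point at infinity: total = 10.

#E(F_7) = 10


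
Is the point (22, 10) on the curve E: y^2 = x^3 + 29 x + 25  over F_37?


Check whether y^2 = x^3 + 29 x + 25 (mod 37) for (x, y) = (22, 10).
LHS: y^2 = 10^2 mod 37 = 26
RHS: x^3 + 29 x + 25 = 22^3 + 29*22 + 25 mod 37 = 26
LHS = RHS

Yes, on the curve


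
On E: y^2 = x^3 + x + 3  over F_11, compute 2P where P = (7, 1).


Doubling: s = (3 x1^2 + a) / (2 y1)
s = (3*7^2 + 1) / (2*1) mod 11 = 8
x3 = s^2 - 2 x1 mod 11 = 8^2 - 2*7 = 6
y3 = s (x1 - x3) - y1 mod 11 = 8 * (7 - 6) - 1 = 7

2P = (6, 7)


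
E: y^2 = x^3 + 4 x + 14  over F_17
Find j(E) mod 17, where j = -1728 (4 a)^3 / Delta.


Delta = -16(4 a^3 + 27 b^2) mod 17 = 6
-1728 * (4 a)^3 = -1728 * (4*4)^3 mod 17 = 11
j = 11 * 6^(-1) mod 17 = 16

j = 16 (mod 17)


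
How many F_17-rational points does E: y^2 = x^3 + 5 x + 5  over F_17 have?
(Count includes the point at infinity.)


For each x in F_17, count y with y^2 = x^3 + 5 x + 5 mod 17:
  x = 3: RHS = 13, y in [8, 9]  -> 2 point(s)
  x = 4: RHS = 4, y in [2, 15]  -> 2 point(s)
  x = 5: RHS = 2, y in [6, 11]  -> 2 point(s)
  x = 6: RHS = 13, y in [8, 9]  -> 2 point(s)
  x = 7: RHS = 9, y in [3, 14]  -> 2 point(s)
  x = 8: RHS = 13, y in [8, 9]  -> 2 point(s)
  x = 10: RHS = 1, y in [1, 16]  -> 2 point(s)
  x = 12: RHS = 8, y in [5, 12]  -> 2 point(s)
  x = 15: RHS = 4, y in [2, 15]  -> 2 point(s)
  x = 16: RHS = 16, y in [4, 13]  -> 2 point(s)
Affine points: 20. Add the point at infinity: total = 21.

#E(F_17) = 21


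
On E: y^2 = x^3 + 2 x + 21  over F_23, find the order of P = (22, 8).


Compute successive multiples of P until we hit O:
  1P = (22, 8)
  2P = (18, 22)
  3P = (1, 22)
  4P = (3, 10)
  5P = (4, 1)
  6P = (10, 12)
  7P = (9, 3)
  8P = (21, 3)
  ... (continuing to 28P)
  28P = O

ord(P) = 28


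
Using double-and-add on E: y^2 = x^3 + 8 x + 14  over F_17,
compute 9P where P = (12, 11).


k = 9 = 1001_2 (binary, LSB first: 1001)
Double-and-add from P = (12, 11):
  bit 0 = 1: acc = O + (12, 11) = (12, 11)
  bit 1 = 0: acc unchanged = (12, 11)
  bit 2 = 0: acc unchanged = (12, 11)
  bit 3 = 1: acc = (12, 11) + (5, 3) = (2, 15)

9P = (2, 15)


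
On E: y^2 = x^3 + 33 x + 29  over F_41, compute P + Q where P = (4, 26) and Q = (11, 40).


P != Q, so use the chord formula.
s = (y2 - y1) / (x2 - x1) = (14) / (7) mod 41 = 2
x3 = s^2 - x1 - x2 mod 41 = 2^2 - 4 - 11 = 30
y3 = s (x1 - x3) - y1 mod 41 = 2 * (4 - 30) - 26 = 4

P + Q = (30, 4)


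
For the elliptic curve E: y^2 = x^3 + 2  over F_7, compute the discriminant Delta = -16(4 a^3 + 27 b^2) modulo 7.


4 a^3 + 27 b^2 = 4*0^3 + 27*2^2 = 0 + 108 = 108
Delta = -16 * (108) = -1728
Delta mod 7 = 1

Delta = 1 (mod 7)


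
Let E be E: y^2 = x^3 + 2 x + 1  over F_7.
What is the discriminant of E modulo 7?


4 a^3 + 27 b^2 = 4*2^3 + 27*1^2 = 32 + 27 = 59
Delta = -16 * (59) = -944
Delta mod 7 = 1

Delta = 1 (mod 7)


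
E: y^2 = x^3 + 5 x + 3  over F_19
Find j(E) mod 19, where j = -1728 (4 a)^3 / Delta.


Delta = -16(4 a^3 + 27 b^2) mod 19 = 6
-1728 * (4 a)^3 = -1728 * (4*5)^3 mod 19 = 1
j = 1 * 6^(-1) mod 19 = 16

j = 16 (mod 19)


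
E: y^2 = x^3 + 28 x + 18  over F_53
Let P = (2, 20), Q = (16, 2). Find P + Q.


P != Q, so use the chord formula.
s = (y2 - y1) / (x2 - x1) = (35) / (14) mod 53 = 29
x3 = s^2 - x1 - x2 mod 53 = 29^2 - 2 - 16 = 28
y3 = s (x1 - x3) - y1 mod 53 = 29 * (2 - 28) - 20 = 21

P + Q = (28, 21)


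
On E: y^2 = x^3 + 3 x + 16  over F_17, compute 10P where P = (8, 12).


k = 10 = 1010_2 (binary, LSB first: 0101)
Double-and-add from P = (8, 12):
  bit 0 = 0: acc unchanged = O
  bit 1 = 1: acc = O + (3, 1) = (3, 1)
  bit 2 = 0: acc unchanged = (3, 1)
  bit 3 = 1: acc = (3, 1) + (13, 5) = (10, 3)

10P = (10, 3)


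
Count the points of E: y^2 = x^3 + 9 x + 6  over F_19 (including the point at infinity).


For each x in F_19, count y with y^2 = x^3 + 9 x + 6 mod 19:
  x = 0: RHS = 6, y in [5, 14]  -> 2 point(s)
  x = 1: RHS = 16, y in [4, 15]  -> 2 point(s)
  x = 4: RHS = 11, y in [7, 12]  -> 2 point(s)
  x = 5: RHS = 5, y in [9, 10]  -> 2 point(s)
  x = 8: RHS = 1, y in [1, 18]  -> 2 point(s)
  x = 11: RHS = 11, y in [7, 12]  -> 2 point(s)
  x = 14: RHS = 7, y in [8, 11]  -> 2 point(s)
  x = 15: RHS = 1, y in [1, 18]  -> 2 point(s)
  x = 16: RHS = 9, y in [3, 16]  -> 2 point(s)
Affine points: 18. Add the point at infinity: total = 19.

#E(F_19) = 19


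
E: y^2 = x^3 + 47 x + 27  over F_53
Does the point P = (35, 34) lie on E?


Check whether y^2 = x^3 + 47 x + 27 (mod 53) for (x, y) = (35, 34).
LHS: y^2 = 34^2 mod 53 = 43
RHS: x^3 + 47 x + 27 = 35^3 + 47*35 + 27 mod 53 = 27
LHS != RHS

No, not on the curve


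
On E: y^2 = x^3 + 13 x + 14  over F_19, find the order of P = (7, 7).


Compute successive multiples of P until we hit O:
  1P = (7, 7)
  2P = (3, 17)
  3P = (1, 16)
  4P = (18, 0)
  5P = (1, 3)
  6P = (3, 2)
  7P = (7, 12)
  8P = O

ord(P) = 8


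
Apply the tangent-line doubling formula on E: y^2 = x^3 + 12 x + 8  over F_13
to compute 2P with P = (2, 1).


Doubling: s = (3 x1^2 + a) / (2 y1)
s = (3*2^2 + 12) / (2*1) mod 13 = 12
x3 = s^2 - 2 x1 mod 13 = 12^2 - 2*2 = 10
y3 = s (x1 - x3) - y1 mod 13 = 12 * (2 - 10) - 1 = 7

2P = (10, 7)


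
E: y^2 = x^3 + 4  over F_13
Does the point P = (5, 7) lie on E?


Check whether y^2 = x^3 + 0 x + 4 (mod 13) for (x, y) = (5, 7).
LHS: y^2 = 7^2 mod 13 = 10
RHS: x^3 + 0 x + 4 = 5^3 + 0*5 + 4 mod 13 = 12
LHS != RHS

No, not on the curve


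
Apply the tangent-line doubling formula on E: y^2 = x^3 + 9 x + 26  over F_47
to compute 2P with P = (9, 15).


Doubling: s = (3 x1^2 + a) / (2 y1)
s = (3*9^2 + 9) / (2*15) mod 47 = 46
x3 = s^2 - 2 x1 mod 47 = 46^2 - 2*9 = 30
y3 = s (x1 - x3) - y1 mod 47 = 46 * (9 - 30) - 15 = 6

2P = (30, 6)


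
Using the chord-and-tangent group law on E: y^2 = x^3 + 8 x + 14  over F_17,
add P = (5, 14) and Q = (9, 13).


P != Q, so use the chord formula.
s = (y2 - y1) / (x2 - x1) = (16) / (4) mod 17 = 4
x3 = s^2 - x1 - x2 mod 17 = 4^2 - 5 - 9 = 2
y3 = s (x1 - x3) - y1 mod 17 = 4 * (5 - 2) - 14 = 15

P + Q = (2, 15)


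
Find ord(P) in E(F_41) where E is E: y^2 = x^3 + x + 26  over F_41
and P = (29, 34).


Compute successive multiples of P until we hit O:
  1P = (29, 34)
  2P = (29, 7)
  3P = O

ord(P) = 3


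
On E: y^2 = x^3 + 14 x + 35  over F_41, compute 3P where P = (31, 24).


k = 3 = 11_2 (binary, LSB first: 11)
Double-and-add from P = (31, 24):
  bit 0 = 1: acc = O + (31, 24) = (31, 24)
  bit 1 = 1: acc = (31, 24) + (24, 3) = (36, 2)

3P = (36, 2)


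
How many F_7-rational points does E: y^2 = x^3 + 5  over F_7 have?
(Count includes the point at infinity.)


For each x in F_7, count y with y^2 = x^3 + 0 x + 5 mod 7:
  x = 3: RHS = 4, y in [2, 5]  -> 2 point(s)
  x = 5: RHS = 4, y in [2, 5]  -> 2 point(s)
  x = 6: RHS = 4, y in [2, 5]  -> 2 point(s)
Affine points: 6. Add the point at infinity: total = 7.

#E(F_7) = 7


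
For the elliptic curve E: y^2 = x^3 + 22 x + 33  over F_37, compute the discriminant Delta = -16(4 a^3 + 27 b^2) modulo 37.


4 a^3 + 27 b^2 = 4*22^3 + 27*33^2 = 42592 + 29403 = 71995
Delta = -16 * (71995) = -1151920
Delta mod 37 = 1

Delta = 1 (mod 37)


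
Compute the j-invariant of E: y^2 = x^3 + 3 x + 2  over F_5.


Delta = -16(4 a^3 + 27 b^2) mod 5 = 4
-1728 * (4 a)^3 = -1728 * (4*3)^3 mod 5 = 1
j = 1 * 4^(-1) mod 5 = 4

j = 4 (mod 5)


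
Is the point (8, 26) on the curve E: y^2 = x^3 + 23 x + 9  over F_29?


Check whether y^2 = x^3 + 23 x + 9 (mod 29) for (x, y) = (8, 26).
LHS: y^2 = 26^2 mod 29 = 9
RHS: x^3 + 23 x + 9 = 8^3 + 23*8 + 9 mod 29 = 9
LHS = RHS

Yes, on the curve


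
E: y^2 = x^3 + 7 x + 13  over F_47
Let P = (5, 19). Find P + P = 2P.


Doubling: s = (3 x1^2 + a) / (2 y1)
s = (3*5^2 + 7) / (2*19) mod 47 = 17
x3 = s^2 - 2 x1 mod 47 = 17^2 - 2*5 = 44
y3 = s (x1 - x3) - y1 mod 47 = 17 * (5 - 44) - 19 = 23

2P = (44, 23)


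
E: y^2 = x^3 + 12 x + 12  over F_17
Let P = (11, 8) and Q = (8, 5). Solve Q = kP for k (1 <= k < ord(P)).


Enumerate multiples of P until we hit Q = (8, 5):
  1P = (11, 8)
  2P = (13, 11)
  3P = (8, 5)
Match found at i = 3.

k = 3


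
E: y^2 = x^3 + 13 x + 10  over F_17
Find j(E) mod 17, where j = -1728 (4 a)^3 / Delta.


Delta = -16(4 a^3 + 27 b^2) mod 17 = 13
-1728 * (4 a)^3 = -1728 * (4*13)^3 mod 17 = 6
j = 6 * 13^(-1) mod 17 = 7

j = 7 (mod 17)


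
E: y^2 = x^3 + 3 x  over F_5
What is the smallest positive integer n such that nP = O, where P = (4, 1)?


Compute successive multiples of P until we hit O:
  1P = (4, 1)
  2P = (1, 3)
  3P = (1, 2)
  4P = (4, 4)
  5P = O

ord(P) = 5


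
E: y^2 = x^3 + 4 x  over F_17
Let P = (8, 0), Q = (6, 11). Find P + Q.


P != Q, so use the chord formula.
s = (y2 - y1) / (x2 - x1) = (11) / (15) mod 17 = 3
x3 = s^2 - x1 - x2 mod 17 = 3^2 - 8 - 6 = 12
y3 = s (x1 - x3) - y1 mod 17 = 3 * (8 - 12) - 0 = 5

P + Q = (12, 5)


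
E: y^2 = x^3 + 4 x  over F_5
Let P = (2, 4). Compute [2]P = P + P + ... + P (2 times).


k = 2 = 10_2 (binary, LSB first: 01)
Double-and-add from P = (2, 4):
  bit 0 = 0: acc unchanged = O
  bit 1 = 1: acc = O + (0, 0) = (0, 0)

2P = (0, 0)


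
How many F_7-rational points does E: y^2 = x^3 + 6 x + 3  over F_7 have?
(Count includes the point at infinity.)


For each x in F_7, count y with y^2 = x^3 + 6 x + 3 mod 7:
  x = 2: RHS = 2, y in [3, 4]  -> 2 point(s)
  x = 4: RHS = 0, y in [0]  -> 1 point(s)
  x = 5: RHS = 4, y in [2, 5]  -> 2 point(s)
Affine points: 5. Add the point at infinity: total = 6.

#E(F_7) = 6


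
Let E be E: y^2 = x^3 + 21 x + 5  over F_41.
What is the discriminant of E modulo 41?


4 a^3 + 27 b^2 = 4*21^3 + 27*5^2 = 37044 + 675 = 37719
Delta = -16 * (37719) = -603504
Delta mod 41 = 16

Delta = 16 (mod 41)


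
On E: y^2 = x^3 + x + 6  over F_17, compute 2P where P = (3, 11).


Doubling: s = (3 x1^2 + a) / (2 y1)
s = (3*3^2 + 1) / (2*11) mod 17 = 9
x3 = s^2 - 2 x1 mod 17 = 9^2 - 2*3 = 7
y3 = s (x1 - x3) - y1 mod 17 = 9 * (3 - 7) - 11 = 4

2P = (7, 4)


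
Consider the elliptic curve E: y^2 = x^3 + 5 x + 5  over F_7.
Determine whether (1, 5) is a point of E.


Check whether y^2 = x^3 + 5 x + 5 (mod 7) for (x, y) = (1, 5).
LHS: y^2 = 5^2 mod 7 = 4
RHS: x^3 + 5 x + 5 = 1^3 + 5*1 + 5 mod 7 = 4
LHS = RHS

Yes, on the curve


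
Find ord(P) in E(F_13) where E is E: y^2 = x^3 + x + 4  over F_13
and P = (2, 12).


Compute successive multiples of P until we hit O:
  1P = (2, 12)
  2P = (9, 1)
  3P = (5, 2)
  4P = (7, 9)
  5P = (8, 2)
  6P = (0, 2)
  7P = (10, 0)
  8P = (0, 11)
  ... (continuing to 14P)
  14P = O

ord(P) = 14


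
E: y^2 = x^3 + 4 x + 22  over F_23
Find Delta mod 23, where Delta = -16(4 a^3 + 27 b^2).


4 a^3 + 27 b^2 = 4*4^3 + 27*22^2 = 256 + 13068 = 13324
Delta = -16 * (13324) = -213184
Delta mod 23 = 3

Delta = 3 (mod 23)


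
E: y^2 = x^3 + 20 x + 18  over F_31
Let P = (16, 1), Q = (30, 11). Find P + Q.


P != Q, so use the chord formula.
s = (y2 - y1) / (x2 - x1) = (10) / (14) mod 31 = 14
x3 = s^2 - x1 - x2 mod 31 = 14^2 - 16 - 30 = 26
y3 = s (x1 - x3) - y1 mod 31 = 14 * (16 - 26) - 1 = 14

P + Q = (26, 14)


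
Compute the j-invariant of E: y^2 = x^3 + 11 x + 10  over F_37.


Delta = -16(4 a^3 + 27 b^2) mod 37 = 6
-1728 * (4 a)^3 = -1728 * (4*11)^3 mod 37 = 36
j = 36 * 6^(-1) mod 37 = 6

j = 6 (mod 37)


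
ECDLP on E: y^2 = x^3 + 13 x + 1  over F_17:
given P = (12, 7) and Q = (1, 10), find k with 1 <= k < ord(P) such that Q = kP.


Enumerate multiples of P until we hit Q = (1, 10):
  1P = (12, 7)
  2P = (11, 9)
  3P = (15, 16)
  4P = (16, 15)
  5P = (10, 14)
  6P = (3, 4)
  7P = (4, 7)
  8P = (1, 10)
Match found at i = 8.

k = 8


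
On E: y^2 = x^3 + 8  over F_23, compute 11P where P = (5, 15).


k = 11 = 1011_2 (binary, LSB first: 1101)
Double-and-add from P = (5, 15):
  bit 0 = 1: acc = O + (5, 15) = (5, 15)
  bit 1 = 1: acc = (5, 15) + (2, 4) = (9, 1)
  bit 2 = 0: acc unchanged = (9, 1)
  bit 3 = 1: acc = (9, 1) + (0, 13) = (3, 14)

11P = (3, 14)


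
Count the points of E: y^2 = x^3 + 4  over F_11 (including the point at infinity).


For each x in F_11, count y with y^2 = x^3 + 0 x + 4 mod 11:
  x = 0: RHS = 4, y in [2, 9]  -> 2 point(s)
  x = 1: RHS = 5, y in [4, 7]  -> 2 point(s)
  x = 2: RHS = 1, y in [1, 10]  -> 2 point(s)
  x = 3: RHS = 9, y in [3, 8]  -> 2 point(s)
  x = 6: RHS = 0, y in [0]  -> 1 point(s)
  x = 10: RHS = 3, y in [5, 6]  -> 2 point(s)
Affine points: 11. Add the point at infinity: total = 12.

#E(F_11) = 12


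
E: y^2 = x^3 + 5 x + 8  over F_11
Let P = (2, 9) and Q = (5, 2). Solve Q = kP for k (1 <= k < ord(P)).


Enumerate multiples of P until we hit Q = (5, 2):
  1P = (2, 9)
  2P = (1, 6)
  3P = (6, 1)
  4P = (7, 1)
  5P = (5, 9)
  6P = (4, 2)
  7P = (9, 10)
  8P = (9, 1)
  9P = (4, 9)
  10P = (5, 2)
Match found at i = 10.

k = 10


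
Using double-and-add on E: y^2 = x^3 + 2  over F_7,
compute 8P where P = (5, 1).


k = 8 = 1000_2 (binary, LSB first: 0001)
Double-and-add from P = (5, 1):
  bit 0 = 0: acc unchanged = O
  bit 1 = 0: acc unchanged = O
  bit 2 = 0: acc unchanged = O
  bit 3 = 1: acc = O + (5, 6) = (5, 6)

8P = (5, 6)


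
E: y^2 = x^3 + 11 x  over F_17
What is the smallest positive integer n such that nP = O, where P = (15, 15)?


Compute successive multiples of P until we hit O:
  1P = (15, 15)
  2P = (2, 8)
  3P = (2, 9)
  4P = (15, 2)
  5P = O

ord(P) = 5


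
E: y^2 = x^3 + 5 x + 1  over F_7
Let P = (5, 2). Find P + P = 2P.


Doubling: s = (3 x1^2 + a) / (2 y1)
s = (3*5^2 + 5) / (2*2) mod 7 = 6
x3 = s^2 - 2 x1 mod 7 = 6^2 - 2*5 = 5
y3 = s (x1 - x3) - y1 mod 7 = 6 * (5 - 5) - 2 = 5

2P = (5, 5)


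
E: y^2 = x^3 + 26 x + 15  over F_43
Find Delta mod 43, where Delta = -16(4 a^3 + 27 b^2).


4 a^3 + 27 b^2 = 4*26^3 + 27*15^2 = 70304 + 6075 = 76379
Delta = -16 * (76379) = -1222064
Delta mod 43 = 39

Delta = 39 (mod 43)


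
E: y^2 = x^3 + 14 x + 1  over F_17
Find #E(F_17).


For each x in F_17, count y with y^2 = x^3 + 14 x + 1 mod 17:
  x = 0: RHS = 1, y in [1, 16]  -> 2 point(s)
  x = 1: RHS = 16, y in [4, 13]  -> 2 point(s)
  x = 3: RHS = 2, y in [6, 11]  -> 2 point(s)
  x = 4: RHS = 2, y in [6, 11]  -> 2 point(s)
  x = 5: RHS = 9, y in [3, 14]  -> 2 point(s)
  x = 7: RHS = 0, y in [0]  -> 1 point(s)
  x = 8: RHS = 13, y in [8, 9]  -> 2 point(s)
  x = 10: RHS = 2, y in [6, 11]  -> 2 point(s)
  x = 13: RHS = 0, y in [0]  -> 1 point(s)
  x = 14: RHS = 0, y in [0]  -> 1 point(s)
  x = 15: RHS = 16, y in [4, 13]  -> 2 point(s)
Affine points: 19. Add the point at infinity: total = 20.

#E(F_17) = 20
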